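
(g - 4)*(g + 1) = g^2 - 3*g - 4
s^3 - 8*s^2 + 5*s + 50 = (s - 5)^2*(s + 2)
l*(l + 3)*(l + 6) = l^3 + 9*l^2 + 18*l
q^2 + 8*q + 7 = (q + 1)*(q + 7)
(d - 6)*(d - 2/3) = d^2 - 20*d/3 + 4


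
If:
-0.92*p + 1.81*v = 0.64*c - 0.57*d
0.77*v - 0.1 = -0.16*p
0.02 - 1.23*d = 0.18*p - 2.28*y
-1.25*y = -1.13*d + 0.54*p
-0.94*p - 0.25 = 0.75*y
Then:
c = 0.46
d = -0.23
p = -0.15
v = 0.16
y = -0.15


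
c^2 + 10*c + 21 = (c + 3)*(c + 7)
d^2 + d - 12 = (d - 3)*(d + 4)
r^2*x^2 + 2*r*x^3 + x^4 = x^2*(r + x)^2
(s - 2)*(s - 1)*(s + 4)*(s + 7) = s^4 + 8*s^3 - 3*s^2 - 62*s + 56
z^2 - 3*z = z*(z - 3)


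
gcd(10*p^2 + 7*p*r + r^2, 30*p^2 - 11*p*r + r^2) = 1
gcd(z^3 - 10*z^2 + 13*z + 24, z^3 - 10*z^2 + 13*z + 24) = z^3 - 10*z^2 + 13*z + 24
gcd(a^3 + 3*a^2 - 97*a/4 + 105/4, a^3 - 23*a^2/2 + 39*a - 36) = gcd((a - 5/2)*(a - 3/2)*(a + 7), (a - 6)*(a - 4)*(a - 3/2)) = a - 3/2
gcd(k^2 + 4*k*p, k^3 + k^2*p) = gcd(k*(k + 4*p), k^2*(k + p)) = k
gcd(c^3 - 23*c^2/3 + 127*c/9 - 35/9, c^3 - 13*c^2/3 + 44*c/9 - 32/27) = c - 1/3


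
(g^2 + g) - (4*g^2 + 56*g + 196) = -3*g^2 - 55*g - 196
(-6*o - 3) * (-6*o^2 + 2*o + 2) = 36*o^3 + 6*o^2 - 18*o - 6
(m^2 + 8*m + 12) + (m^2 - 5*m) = 2*m^2 + 3*m + 12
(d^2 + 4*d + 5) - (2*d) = d^2 + 2*d + 5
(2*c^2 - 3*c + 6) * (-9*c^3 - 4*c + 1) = -18*c^5 + 27*c^4 - 62*c^3 + 14*c^2 - 27*c + 6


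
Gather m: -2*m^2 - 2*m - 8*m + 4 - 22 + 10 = -2*m^2 - 10*m - 8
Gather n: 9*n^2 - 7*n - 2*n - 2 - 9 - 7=9*n^2 - 9*n - 18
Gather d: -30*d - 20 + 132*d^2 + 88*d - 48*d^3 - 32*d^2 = -48*d^3 + 100*d^2 + 58*d - 20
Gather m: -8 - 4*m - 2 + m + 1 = -3*m - 9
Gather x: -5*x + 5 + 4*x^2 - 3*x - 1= 4*x^2 - 8*x + 4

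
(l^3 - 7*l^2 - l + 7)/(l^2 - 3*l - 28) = (l^2 - 1)/(l + 4)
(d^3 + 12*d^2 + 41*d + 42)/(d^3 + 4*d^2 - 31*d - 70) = (d + 3)/(d - 5)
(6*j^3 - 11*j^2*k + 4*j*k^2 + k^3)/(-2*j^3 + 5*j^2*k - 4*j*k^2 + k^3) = (-6*j - k)/(2*j - k)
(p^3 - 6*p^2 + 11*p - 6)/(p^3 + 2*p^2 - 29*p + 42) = (p - 1)/(p + 7)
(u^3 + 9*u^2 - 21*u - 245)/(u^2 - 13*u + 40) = (u^2 + 14*u + 49)/(u - 8)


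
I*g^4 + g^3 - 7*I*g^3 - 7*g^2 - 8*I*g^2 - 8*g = g*(g - 8)*(g - I)*(I*g + I)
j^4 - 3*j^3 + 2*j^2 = j^2*(j - 2)*(j - 1)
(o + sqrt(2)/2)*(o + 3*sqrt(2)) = o^2 + 7*sqrt(2)*o/2 + 3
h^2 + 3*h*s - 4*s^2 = (h - s)*(h + 4*s)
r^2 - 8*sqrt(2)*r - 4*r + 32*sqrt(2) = (r - 4)*(r - 8*sqrt(2))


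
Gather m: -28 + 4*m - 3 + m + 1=5*m - 30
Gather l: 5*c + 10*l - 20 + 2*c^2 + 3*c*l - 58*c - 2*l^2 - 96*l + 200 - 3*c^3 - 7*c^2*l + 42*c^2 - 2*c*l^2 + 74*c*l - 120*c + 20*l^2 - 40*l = -3*c^3 + 44*c^2 - 173*c + l^2*(18 - 2*c) + l*(-7*c^2 + 77*c - 126) + 180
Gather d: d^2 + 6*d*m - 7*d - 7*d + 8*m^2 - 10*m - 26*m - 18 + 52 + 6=d^2 + d*(6*m - 14) + 8*m^2 - 36*m + 40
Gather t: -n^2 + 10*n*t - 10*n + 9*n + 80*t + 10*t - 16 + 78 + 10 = -n^2 - n + t*(10*n + 90) + 72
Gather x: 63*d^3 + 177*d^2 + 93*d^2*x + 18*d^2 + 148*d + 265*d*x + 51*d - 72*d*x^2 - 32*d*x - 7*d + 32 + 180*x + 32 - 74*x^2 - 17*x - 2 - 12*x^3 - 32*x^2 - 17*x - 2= 63*d^3 + 195*d^2 + 192*d - 12*x^3 + x^2*(-72*d - 106) + x*(93*d^2 + 233*d + 146) + 60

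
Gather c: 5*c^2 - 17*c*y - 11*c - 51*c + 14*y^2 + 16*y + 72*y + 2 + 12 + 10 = 5*c^2 + c*(-17*y - 62) + 14*y^2 + 88*y + 24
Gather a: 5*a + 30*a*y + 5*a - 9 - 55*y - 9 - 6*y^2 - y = a*(30*y + 10) - 6*y^2 - 56*y - 18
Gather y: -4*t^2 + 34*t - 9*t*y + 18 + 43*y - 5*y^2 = -4*t^2 + 34*t - 5*y^2 + y*(43 - 9*t) + 18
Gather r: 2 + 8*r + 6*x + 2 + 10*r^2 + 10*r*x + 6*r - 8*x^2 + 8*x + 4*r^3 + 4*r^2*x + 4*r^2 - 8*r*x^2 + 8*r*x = 4*r^3 + r^2*(4*x + 14) + r*(-8*x^2 + 18*x + 14) - 8*x^2 + 14*x + 4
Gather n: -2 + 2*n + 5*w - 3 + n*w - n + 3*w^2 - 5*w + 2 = n*(w + 1) + 3*w^2 - 3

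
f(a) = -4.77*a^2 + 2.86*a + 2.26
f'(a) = 2.86 - 9.54*a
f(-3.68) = -72.86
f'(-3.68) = 37.97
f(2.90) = -29.56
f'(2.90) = -24.81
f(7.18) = -223.11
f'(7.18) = -65.64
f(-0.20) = 1.50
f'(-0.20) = 4.77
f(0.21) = 2.65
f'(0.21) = 0.86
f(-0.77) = -2.77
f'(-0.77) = 10.21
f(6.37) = -173.07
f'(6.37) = -57.91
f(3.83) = -56.76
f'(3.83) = -33.68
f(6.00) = -152.30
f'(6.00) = -54.38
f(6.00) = -152.30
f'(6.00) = -54.38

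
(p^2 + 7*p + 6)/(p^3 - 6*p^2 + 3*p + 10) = (p + 6)/(p^2 - 7*p + 10)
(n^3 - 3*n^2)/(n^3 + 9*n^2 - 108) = n^2/(n^2 + 12*n + 36)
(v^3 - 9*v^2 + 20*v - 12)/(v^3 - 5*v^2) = (v^3 - 9*v^2 + 20*v - 12)/(v^2*(v - 5))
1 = 1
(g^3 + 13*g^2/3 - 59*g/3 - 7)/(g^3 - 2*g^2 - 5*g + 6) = (g^2 + 22*g/3 + 7/3)/(g^2 + g - 2)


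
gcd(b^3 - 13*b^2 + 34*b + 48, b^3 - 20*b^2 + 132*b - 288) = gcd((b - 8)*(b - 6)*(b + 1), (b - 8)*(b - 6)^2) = b^2 - 14*b + 48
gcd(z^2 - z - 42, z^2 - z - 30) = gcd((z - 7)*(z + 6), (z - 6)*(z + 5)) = 1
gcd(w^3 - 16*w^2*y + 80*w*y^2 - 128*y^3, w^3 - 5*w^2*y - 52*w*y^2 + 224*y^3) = w^2 - 12*w*y + 32*y^2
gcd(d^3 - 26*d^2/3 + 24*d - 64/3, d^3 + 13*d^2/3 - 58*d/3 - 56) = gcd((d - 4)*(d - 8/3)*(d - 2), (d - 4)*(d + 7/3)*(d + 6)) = d - 4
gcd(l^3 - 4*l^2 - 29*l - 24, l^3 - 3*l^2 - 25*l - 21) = l^2 + 4*l + 3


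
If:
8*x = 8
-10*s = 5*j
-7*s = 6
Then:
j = 12/7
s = -6/7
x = 1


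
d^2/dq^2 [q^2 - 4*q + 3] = 2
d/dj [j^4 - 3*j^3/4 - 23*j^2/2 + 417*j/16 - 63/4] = 4*j^3 - 9*j^2/4 - 23*j + 417/16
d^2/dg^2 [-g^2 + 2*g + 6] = -2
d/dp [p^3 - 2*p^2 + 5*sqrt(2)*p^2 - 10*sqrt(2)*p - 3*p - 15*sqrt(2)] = 3*p^2 - 4*p + 10*sqrt(2)*p - 10*sqrt(2) - 3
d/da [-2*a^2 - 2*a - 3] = -4*a - 2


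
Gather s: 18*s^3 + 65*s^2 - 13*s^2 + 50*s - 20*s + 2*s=18*s^3 + 52*s^2 + 32*s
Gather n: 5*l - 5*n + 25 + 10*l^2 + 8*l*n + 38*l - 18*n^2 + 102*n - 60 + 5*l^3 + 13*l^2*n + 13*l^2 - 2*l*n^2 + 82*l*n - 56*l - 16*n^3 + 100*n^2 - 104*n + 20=5*l^3 + 23*l^2 - 13*l - 16*n^3 + n^2*(82 - 2*l) + n*(13*l^2 + 90*l - 7) - 15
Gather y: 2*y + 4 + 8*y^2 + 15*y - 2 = 8*y^2 + 17*y + 2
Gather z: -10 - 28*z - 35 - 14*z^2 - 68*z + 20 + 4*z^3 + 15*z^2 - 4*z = 4*z^3 + z^2 - 100*z - 25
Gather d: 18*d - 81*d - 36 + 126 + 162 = 252 - 63*d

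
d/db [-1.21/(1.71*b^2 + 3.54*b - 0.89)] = (4.1382*b + 4.2834)/(1.71*b^2 + 3.54*b - 0.89)^2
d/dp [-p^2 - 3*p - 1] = -2*p - 3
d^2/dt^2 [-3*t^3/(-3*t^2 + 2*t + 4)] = 48*t*(2*t^2 + 3*t + 6)/(27*t^6 - 54*t^5 - 72*t^4 + 136*t^3 + 96*t^2 - 96*t - 64)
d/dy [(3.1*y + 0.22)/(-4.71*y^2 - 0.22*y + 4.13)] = (14.601*y^2 + 2.0724*y + 12.8514)/(22.1841*y^4 + 2.0724*y^3 - 38.8562*y^2 - 1.8172*y + 17.0569)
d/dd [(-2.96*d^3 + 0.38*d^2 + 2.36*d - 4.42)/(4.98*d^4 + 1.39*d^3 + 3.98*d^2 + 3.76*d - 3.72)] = (14.7408*d^6 - 3.7848*d^5 - 47.5674*d^4 + 59.2264*d^3 + 43.501*d^2 + 32.356*d + 7.84)/(24.8004*d^8 + 13.8444*d^7 + 41.5729*d^6 + 48.514*d^5 - 10.758*d^4 + 19.588*d^3 - 15.4736*d^2 - 27.9744*d + 13.8384)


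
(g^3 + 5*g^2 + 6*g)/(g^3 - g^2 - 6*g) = (g + 3)/(g - 3)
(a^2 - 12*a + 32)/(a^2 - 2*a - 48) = (a - 4)/(a + 6)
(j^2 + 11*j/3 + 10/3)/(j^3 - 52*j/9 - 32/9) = 3*(3*j + 5)/(9*j^2 - 18*j - 16)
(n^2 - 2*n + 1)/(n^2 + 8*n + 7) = (n^2 - 2*n + 1)/(n^2 + 8*n + 7)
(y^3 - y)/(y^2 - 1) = y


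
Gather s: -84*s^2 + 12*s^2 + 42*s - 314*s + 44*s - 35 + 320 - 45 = -72*s^2 - 228*s + 240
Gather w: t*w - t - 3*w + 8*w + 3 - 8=-t + w*(t + 5) - 5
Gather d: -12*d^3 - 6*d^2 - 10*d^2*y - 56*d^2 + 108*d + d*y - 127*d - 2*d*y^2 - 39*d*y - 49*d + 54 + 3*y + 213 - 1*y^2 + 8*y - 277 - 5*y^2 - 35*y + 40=-12*d^3 + d^2*(-10*y - 62) + d*(-2*y^2 - 38*y - 68) - 6*y^2 - 24*y + 30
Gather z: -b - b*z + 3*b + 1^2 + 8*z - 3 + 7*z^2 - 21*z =2*b + 7*z^2 + z*(-b - 13) - 2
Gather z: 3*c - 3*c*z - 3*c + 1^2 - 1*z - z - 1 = z*(-3*c - 2)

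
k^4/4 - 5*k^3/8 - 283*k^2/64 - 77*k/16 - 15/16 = (k/4 + 1/2)*(k - 6)*(k + 1/4)*(k + 5/4)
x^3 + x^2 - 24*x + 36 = (x - 3)*(x - 2)*(x + 6)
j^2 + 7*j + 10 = (j + 2)*(j + 5)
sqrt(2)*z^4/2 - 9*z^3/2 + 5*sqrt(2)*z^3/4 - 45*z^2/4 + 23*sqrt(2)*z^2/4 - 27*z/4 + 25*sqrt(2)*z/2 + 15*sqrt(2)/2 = (z + 3/2)*(z - 5*sqrt(2)/2)*(z - 2*sqrt(2))*(sqrt(2)*z/2 + sqrt(2)/2)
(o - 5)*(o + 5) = o^2 - 25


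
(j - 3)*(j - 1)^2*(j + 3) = j^4 - 2*j^3 - 8*j^2 + 18*j - 9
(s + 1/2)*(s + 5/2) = s^2 + 3*s + 5/4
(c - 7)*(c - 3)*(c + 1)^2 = c^4 - 8*c^3 + 2*c^2 + 32*c + 21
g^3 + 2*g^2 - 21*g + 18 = (g - 3)*(g - 1)*(g + 6)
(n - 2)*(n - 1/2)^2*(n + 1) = n^4 - 2*n^3 - 3*n^2/4 + 7*n/4 - 1/2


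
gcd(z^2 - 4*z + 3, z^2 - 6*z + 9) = z - 3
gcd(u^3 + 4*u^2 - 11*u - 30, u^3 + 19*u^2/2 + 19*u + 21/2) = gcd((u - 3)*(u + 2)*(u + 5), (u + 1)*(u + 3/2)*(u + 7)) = 1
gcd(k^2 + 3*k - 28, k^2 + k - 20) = k - 4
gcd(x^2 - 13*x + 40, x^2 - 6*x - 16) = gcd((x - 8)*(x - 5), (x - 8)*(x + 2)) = x - 8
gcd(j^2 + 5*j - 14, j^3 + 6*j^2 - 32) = j - 2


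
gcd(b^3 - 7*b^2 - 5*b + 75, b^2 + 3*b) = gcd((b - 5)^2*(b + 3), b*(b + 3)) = b + 3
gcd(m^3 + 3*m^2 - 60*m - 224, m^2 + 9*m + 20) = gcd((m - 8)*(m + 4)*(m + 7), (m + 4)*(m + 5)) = m + 4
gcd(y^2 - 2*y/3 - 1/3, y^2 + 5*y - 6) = y - 1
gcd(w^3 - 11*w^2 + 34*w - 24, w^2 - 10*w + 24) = w^2 - 10*w + 24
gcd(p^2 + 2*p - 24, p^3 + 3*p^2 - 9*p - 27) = 1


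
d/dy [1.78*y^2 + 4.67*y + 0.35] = 3.56*y + 4.67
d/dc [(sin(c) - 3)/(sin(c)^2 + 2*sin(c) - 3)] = (6*sin(c) + cos(c)^2 + 2)*cos(c)/(sin(c)^2 + 2*sin(c) - 3)^2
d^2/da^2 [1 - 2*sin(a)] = 2*sin(a)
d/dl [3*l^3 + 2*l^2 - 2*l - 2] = 9*l^2 + 4*l - 2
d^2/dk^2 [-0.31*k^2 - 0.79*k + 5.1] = -0.620000000000000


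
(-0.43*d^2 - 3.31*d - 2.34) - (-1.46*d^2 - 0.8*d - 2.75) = 1.03*d^2 - 2.51*d + 0.41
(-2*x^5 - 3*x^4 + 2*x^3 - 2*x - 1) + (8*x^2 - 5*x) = -2*x^5 - 3*x^4 + 2*x^3 + 8*x^2 - 7*x - 1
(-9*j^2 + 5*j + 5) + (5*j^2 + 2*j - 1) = -4*j^2 + 7*j + 4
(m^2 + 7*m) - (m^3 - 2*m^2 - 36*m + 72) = -m^3 + 3*m^2 + 43*m - 72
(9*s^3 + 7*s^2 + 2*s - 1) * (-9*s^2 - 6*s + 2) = -81*s^5 - 117*s^4 - 42*s^3 + 11*s^2 + 10*s - 2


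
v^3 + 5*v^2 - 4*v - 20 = (v - 2)*(v + 2)*(v + 5)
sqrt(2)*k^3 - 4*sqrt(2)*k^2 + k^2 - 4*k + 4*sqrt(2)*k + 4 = (k - 2)^2*(sqrt(2)*k + 1)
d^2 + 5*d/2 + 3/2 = (d + 1)*(d + 3/2)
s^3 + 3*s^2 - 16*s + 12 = (s - 2)*(s - 1)*(s + 6)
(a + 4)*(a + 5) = a^2 + 9*a + 20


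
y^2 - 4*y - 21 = (y - 7)*(y + 3)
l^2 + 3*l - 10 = (l - 2)*(l + 5)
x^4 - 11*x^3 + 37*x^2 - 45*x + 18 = (x - 6)*(x - 3)*(x - 1)^2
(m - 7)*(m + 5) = m^2 - 2*m - 35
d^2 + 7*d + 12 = (d + 3)*(d + 4)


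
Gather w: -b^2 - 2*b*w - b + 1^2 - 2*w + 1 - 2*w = -b^2 - b + w*(-2*b - 4) + 2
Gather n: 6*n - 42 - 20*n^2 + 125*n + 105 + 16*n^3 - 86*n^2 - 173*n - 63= 16*n^3 - 106*n^2 - 42*n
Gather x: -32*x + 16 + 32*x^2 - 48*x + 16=32*x^2 - 80*x + 32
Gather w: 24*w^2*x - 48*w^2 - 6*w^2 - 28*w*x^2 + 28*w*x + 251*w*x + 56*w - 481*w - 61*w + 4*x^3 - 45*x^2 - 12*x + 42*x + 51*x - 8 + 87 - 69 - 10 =w^2*(24*x - 54) + w*(-28*x^2 + 279*x - 486) + 4*x^3 - 45*x^2 + 81*x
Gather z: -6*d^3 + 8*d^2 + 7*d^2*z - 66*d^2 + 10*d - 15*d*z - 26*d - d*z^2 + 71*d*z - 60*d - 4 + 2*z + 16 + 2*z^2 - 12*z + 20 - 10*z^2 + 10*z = -6*d^3 - 58*d^2 - 76*d + z^2*(-d - 8) + z*(7*d^2 + 56*d) + 32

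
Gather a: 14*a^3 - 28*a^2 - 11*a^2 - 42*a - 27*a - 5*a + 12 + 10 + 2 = 14*a^3 - 39*a^2 - 74*a + 24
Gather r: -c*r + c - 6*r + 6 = c + r*(-c - 6) + 6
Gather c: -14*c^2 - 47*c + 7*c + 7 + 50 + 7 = -14*c^2 - 40*c + 64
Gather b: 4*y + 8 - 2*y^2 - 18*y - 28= -2*y^2 - 14*y - 20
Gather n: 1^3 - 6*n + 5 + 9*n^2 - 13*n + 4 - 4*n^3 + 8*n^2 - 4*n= -4*n^3 + 17*n^2 - 23*n + 10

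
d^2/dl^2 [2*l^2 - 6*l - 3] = 4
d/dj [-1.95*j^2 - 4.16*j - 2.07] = -3.9*j - 4.16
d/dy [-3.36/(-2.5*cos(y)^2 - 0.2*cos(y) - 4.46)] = (16.8*cos(y) + 0.672)*sin(y)/(2.5*cos(y)^2 + 0.2*cos(y) + 4.46)^2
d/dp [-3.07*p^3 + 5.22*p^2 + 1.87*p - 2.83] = -9.21*p^2 + 10.44*p + 1.87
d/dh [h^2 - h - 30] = 2*h - 1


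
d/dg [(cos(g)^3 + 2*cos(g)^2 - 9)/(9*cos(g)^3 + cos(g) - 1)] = (18*(1 - cos(g)^2)^2 - 206*cos(g)^2 + 5*cos(g)/2 - cos(3*g)/2 - 27)*sin(g)/(-9*cos(g)^3 - cos(g) + 1)^2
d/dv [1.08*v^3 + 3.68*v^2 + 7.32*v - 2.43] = 3.24*v^2 + 7.36*v + 7.32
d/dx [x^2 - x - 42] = 2*x - 1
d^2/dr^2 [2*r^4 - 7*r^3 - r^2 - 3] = 24*r^2 - 42*r - 2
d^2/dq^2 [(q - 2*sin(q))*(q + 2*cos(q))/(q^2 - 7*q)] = 2*(q^2*(q - 7)^2*(-sqrt(2)*q*cos(q + pi/4) + 4*sin(2*q) - 2*sqrt(2)*sin(q + pi/4) + 1) + q*(q - 7)*(-(q - 2*sin(q))*(q + 2*cos(q)) + (q - 2*sin(q))*(2*q - 7)*(2*sin(q) - 1) + (q + 2*cos(q))*(2*q - 7)*(2*cos(q) - 1)) + (q - 2*sin(q))*(q + 2*cos(q))*(2*q - 7)^2)/(q^3*(q - 7)^3)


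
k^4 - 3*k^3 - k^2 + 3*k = k*(k - 3)*(k - 1)*(k + 1)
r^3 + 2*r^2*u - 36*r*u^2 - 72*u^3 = (r - 6*u)*(r + 2*u)*(r + 6*u)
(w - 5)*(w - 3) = w^2 - 8*w + 15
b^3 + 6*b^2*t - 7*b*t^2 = b*(b - t)*(b + 7*t)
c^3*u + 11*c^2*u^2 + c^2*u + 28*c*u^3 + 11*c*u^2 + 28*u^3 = (c + 4*u)*(c + 7*u)*(c*u + u)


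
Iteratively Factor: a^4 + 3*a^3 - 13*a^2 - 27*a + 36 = (a + 3)*(a^3 - 13*a + 12) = (a - 3)*(a + 3)*(a^2 + 3*a - 4) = (a - 3)*(a + 3)*(a + 4)*(a - 1)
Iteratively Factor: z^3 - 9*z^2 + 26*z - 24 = (z - 4)*(z^2 - 5*z + 6) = (z - 4)*(z - 2)*(z - 3)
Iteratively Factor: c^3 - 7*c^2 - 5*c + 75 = (c + 3)*(c^2 - 10*c + 25) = (c - 5)*(c + 3)*(c - 5)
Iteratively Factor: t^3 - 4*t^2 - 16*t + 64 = (t - 4)*(t^2 - 16) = (t - 4)^2*(t + 4)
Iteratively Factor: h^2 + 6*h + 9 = (h + 3)*(h + 3)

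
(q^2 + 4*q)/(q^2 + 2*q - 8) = q/(q - 2)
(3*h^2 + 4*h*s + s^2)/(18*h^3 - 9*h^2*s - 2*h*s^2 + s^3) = (h + s)/(6*h^2 - 5*h*s + s^2)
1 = 1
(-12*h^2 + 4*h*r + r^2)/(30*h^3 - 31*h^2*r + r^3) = (-2*h + r)/(5*h^2 - 6*h*r + r^2)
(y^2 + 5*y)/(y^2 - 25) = y/(y - 5)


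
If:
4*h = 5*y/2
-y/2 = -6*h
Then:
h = 0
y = 0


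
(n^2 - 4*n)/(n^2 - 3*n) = (n - 4)/(n - 3)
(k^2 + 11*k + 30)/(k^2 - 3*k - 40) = (k + 6)/(k - 8)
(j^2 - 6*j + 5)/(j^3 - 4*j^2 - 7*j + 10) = 1/(j + 2)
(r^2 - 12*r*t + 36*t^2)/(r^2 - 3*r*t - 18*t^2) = (r - 6*t)/(r + 3*t)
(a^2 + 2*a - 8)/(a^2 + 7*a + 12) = (a - 2)/(a + 3)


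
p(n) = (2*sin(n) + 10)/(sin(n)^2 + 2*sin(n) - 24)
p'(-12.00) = -0.13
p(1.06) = -0.55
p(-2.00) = -0.33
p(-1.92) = -0.32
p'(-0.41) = -0.09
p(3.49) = -0.38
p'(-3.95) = 0.12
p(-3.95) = -0.52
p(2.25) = -0.53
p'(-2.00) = 0.03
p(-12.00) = -0.49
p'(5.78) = -0.08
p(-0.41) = -0.37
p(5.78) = -0.37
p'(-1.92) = 0.03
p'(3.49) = 0.10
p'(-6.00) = -0.13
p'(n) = (-2*sin(n)*cos(n) - 2*cos(n))*(2*sin(n) + 10)/(sin(n)^2 + 2*sin(n) - 24)^2 + 2*cos(n)/(sin(n)^2 + 2*sin(n) - 24)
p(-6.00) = -0.45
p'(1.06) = -0.09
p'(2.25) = 0.11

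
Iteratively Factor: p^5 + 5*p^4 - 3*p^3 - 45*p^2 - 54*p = (p + 2)*(p^4 + 3*p^3 - 9*p^2 - 27*p) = p*(p + 2)*(p^3 + 3*p^2 - 9*p - 27) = p*(p + 2)*(p + 3)*(p^2 - 9) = p*(p + 2)*(p + 3)^2*(p - 3)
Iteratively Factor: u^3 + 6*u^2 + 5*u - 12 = (u + 4)*(u^2 + 2*u - 3) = (u + 3)*(u + 4)*(u - 1)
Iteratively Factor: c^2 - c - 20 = (c + 4)*(c - 5)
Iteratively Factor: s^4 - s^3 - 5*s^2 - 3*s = (s)*(s^3 - s^2 - 5*s - 3) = s*(s + 1)*(s^2 - 2*s - 3) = s*(s - 3)*(s + 1)*(s + 1)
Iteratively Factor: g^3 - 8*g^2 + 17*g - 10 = (g - 1)*(g^2 - 7*g + 10) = (g - 5)*(g - 1)*(g - 2)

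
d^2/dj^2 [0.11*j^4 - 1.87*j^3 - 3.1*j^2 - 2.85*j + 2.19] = 1.32*j^2 - 11.22*j - 6.2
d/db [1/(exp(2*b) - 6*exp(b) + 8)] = 2*(3 - exp(b))*exp(b)/(exp(2*b) - 6*exp(b) + 8)^2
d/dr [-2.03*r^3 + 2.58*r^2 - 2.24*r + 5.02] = -6.09*r^2 + 5.16*r - 2.24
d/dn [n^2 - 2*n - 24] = 2*n - 2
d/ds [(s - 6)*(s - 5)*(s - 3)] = 3*s^2 - 28*s + 63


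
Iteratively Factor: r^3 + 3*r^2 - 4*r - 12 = (r + 3)*(r^2 - 4) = (r - 2)*(r + 3)*(r + 2)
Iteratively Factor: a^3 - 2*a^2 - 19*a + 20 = (a - 1)*(a^2 - a - 20) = (a - 5)*(a - 1)*(a + 4)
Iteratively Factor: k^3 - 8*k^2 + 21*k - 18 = (k - 3)*(k^2 - 5*k + 6) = (k - 3)*(k - 2)*(k - 3)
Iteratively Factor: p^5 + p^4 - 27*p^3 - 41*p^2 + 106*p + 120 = (p + 4)*(p^4 - 3*p^3 - 15*p^2 + 19*p + 30) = (p + 1)*(p + 4)*(p^3 - 4*p^2 - 11*p + 30) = (p + 1)*(p + 3)*(p + 4)*(p^2 - 7*p + 10) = (p - 5)*(p + 1)*(p + 3)*(p + 4)*(p - 2)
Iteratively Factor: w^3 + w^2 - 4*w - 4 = (w + 1)*(w^2 - 4) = (w + 1)*(w + 2)*(w - 2)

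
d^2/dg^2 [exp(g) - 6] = exp(g)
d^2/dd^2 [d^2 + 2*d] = 2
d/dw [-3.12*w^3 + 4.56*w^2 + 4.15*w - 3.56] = -9.36*w^2 + 9.12*w + 4.15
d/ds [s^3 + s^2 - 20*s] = 3*s^2 + 2*s - 20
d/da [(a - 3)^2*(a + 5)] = (a - 3)*(3*a + 7)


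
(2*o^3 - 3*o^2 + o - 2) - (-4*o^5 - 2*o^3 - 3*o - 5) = 4*o^5 + 4*o^3 - 3*o^2 + 4*o + 3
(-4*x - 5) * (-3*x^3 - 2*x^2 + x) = 12*x^4 + 23*x^3 + 6*x^2 - 5*x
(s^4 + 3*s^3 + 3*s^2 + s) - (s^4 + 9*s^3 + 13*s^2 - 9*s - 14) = -6*s^3 - 10*s^2 + 10*s + 14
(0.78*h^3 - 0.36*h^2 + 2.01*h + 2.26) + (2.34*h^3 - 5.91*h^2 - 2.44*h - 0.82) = 3.12*h^3 - 6.27*h^2 - 0.43*h + 1.44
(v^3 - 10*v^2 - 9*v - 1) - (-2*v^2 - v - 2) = v^3 - 8*v^2 - 8*v + 1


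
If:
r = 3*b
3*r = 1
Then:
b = 1/9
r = 1/3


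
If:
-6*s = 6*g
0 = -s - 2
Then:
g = 2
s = -2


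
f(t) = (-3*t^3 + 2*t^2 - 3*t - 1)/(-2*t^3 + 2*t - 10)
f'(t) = (6*t^2 - 2)*(-3*t^3 + 2*t^2 - 3*t - 1)/(-2*t^3 + 2*t - 10)^2 + (-9*t^2 + 4*t - 3)/(-2*t^3 + 2*t - 10) = (t^4 - 6*t^3 + 22*t^2 - 10*t + 8)/(t^6 - 2*t^4 + 10*t^3 + t^2 - 10*t + 25)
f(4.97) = 1.36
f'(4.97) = 0.02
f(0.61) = 0.30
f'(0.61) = 0.42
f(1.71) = 0.92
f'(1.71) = 0.49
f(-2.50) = 4.05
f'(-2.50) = 4.59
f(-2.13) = 8.58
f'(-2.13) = 32.35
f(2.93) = 1.25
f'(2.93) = 0.12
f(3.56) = 1.31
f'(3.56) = 0.07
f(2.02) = 1.05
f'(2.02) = 0.36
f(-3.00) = 2.82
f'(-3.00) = 1.33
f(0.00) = 0.10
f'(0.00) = 0.32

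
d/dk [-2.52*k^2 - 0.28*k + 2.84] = -5.04*k - 0.28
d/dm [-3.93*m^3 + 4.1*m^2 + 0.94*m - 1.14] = -11.79*m^2 + 8.2*m + 0.94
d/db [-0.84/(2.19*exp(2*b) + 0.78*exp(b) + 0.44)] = (3.6792*exp(b) + 0.6552)*exp(b)/(2.19*exp(2*b) + 0.78*exp(b) + 0.44)^2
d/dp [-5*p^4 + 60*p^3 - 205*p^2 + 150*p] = -20*p^3 + 180*p^2 - 410*p + 150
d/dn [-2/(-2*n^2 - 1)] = -8*n/(2*n^2 + 1)^2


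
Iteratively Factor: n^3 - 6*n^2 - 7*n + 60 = (n - 5)*(n^2 - n - 12) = (n - 5)*(n - 4)*(n + 3)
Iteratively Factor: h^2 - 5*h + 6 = (h - 2)*(h - 3)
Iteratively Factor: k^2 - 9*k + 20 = (k - 4)*(k - 5)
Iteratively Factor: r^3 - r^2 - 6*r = (r - 3)*(r^2 + 2*r) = r*(r - 3)*(r + 2)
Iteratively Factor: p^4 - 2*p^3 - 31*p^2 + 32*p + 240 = (p - 4)*(p^3 + 2*p^2 - 23*p - 60) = (p - 5)*(p - 4)*(p^2 + 7*p + 12) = (p - 5)*(p - 4)*(p + 3)*(p + 4)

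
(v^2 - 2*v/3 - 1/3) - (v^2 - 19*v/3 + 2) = 17*v/3 - 7/3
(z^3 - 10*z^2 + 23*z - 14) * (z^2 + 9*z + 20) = z^5 - z^4 - 47*z^3 - 7*z^2 + 334*z - 280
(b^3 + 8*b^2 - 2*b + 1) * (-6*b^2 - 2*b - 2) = -6*b^5 - 50*b^4 - 6*b^3 - 18*b^2 + 2*b - 2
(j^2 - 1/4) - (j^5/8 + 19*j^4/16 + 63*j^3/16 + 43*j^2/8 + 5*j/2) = -j^5/8 - 19*j^4/16 - 63*j^3/16 - 35*j^2/8 - 5*j/2 - 1/4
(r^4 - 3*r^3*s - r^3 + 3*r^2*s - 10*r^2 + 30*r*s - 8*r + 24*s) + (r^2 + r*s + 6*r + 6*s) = r^4 - 3*r^3*s - r^3 + 3*r^2*s - 9*r^2 + 31*r*s - 2*r + 30*s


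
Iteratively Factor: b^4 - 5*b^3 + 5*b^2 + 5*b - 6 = (b - 2)*(b^3 - 3*b^2 - b + 3) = (b - 2)*(b + 1)*(b^2 - 4*b + 3) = (b - 3)*(b - 2)*(b + 1)*(b - 1)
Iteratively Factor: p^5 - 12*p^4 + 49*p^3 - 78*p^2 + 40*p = (p - 5)*(p^4 - 7*p^3 + 14*p^2 - 8*p) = (p - 5)*(p - 4)*(p^3 - 3*p^2 + 2*p) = (p - 5)*(p - 4)*(p - 2)*(p^2 - p) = (p - 5)*(p - 4)*(p - 2)*(p - 1)*(p)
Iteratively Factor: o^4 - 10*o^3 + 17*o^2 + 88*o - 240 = (o + 3)*(o^3 - 13*o^2 + 56*o - 80) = (o - 4)*(o + 3)*(o^2 - 9*o + 20) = (o - 4)^2*(o + 3)*(o - 5)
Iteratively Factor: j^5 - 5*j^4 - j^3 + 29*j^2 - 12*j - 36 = (j - 3)*(j^4 - 2*j^3 - 7*j^2 + 8*j + 12) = (j - 3)*(j - 2)*(j^3 - 7*j - 6) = (j - 3)*(j - 2)*(j + 2)*(j^2 - 2*j - 3) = (j - 3)*(j - 2)*(j + 1)*(j + 2)*(j - 3)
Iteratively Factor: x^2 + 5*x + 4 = (x + 1)*(x + 4)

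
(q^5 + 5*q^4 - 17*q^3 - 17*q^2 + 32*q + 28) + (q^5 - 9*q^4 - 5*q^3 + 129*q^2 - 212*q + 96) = 2*q^5 - 4*q^4 - 22*q^3 + 112*q^2 - 180*q + 124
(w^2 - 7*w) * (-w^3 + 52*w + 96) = -w^5 + 7*w^4 + 52*w^3 - 268*w^2 - 672*w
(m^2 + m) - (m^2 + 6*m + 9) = -5*m - 9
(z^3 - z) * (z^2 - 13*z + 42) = z^5 - 13*z^4 + 41*z^3 + 13*z^2 - 42*z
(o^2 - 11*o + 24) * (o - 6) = o^3 - 17*o^2 + 90*o - 144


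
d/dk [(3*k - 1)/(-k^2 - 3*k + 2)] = (3*k^2 - 2*k + 3)/(k^4 + 6*k^3 + 5*k^2 - 12*k + 4)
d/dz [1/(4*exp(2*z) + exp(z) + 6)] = (-8*exp(z) - 1)*exp(z)/(4*exp(2*z) + exp(z) + 6)^2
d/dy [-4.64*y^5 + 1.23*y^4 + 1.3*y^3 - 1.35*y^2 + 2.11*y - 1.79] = -23.2*y^4 + 4.92*y^3 + 3.9*y^2 - 2.7*y + 2.11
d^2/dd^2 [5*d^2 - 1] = 10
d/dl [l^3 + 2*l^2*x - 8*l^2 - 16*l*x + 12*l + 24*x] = 3*l^2 + 4*l*x - 16*l - 16*x + 12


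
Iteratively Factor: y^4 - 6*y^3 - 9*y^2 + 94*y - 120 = (y - 3)*(y^3 - 3*y^2 - 18*y + 40) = (y - 5)*(y - 3)*(y^2 + 2*y - 8) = (y - 5)*(y - 3)*(y - 2)*(y + 4)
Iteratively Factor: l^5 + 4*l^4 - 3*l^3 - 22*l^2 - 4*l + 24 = (l + 3)*(l^4 + l^3 - 6*l^2 - 4*l + 8) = (l - 2)*(l + 3)*(l^3 + 3*l^2 - 4) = (l - 2)*(l - 1)*(l + 3)*(l^2 + 4*l + 4) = (l - 2)*(l - 1)*(l + 2)*(l + 3)*(l + 2)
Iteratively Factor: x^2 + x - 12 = (x + 4)*(x - 3)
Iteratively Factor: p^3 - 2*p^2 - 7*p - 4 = (p - 4)*(p^2 + 2*p + 1) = (p - 4)*(p + 1)*(p + 1)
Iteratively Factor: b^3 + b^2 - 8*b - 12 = (b - 3)*(b^2 + 4*b + 4) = (b - 3)*(b + 2)*(b + 2)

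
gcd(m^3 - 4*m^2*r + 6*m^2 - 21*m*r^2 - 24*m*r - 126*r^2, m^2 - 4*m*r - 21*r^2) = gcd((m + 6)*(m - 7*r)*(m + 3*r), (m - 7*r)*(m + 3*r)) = -m^2 + 4*m*r + 21*r^2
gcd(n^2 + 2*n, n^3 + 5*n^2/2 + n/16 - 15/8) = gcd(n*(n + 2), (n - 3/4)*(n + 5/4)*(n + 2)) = n + 2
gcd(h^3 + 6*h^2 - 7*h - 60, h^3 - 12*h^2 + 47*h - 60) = h - 3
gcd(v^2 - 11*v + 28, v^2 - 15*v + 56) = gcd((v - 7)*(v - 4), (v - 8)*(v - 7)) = v - 7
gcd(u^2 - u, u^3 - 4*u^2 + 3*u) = u^2 - u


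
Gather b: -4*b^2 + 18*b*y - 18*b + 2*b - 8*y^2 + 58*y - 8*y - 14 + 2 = -4*b^2 + b*(18*y - 16) - 8*y^2 + 50*y - 12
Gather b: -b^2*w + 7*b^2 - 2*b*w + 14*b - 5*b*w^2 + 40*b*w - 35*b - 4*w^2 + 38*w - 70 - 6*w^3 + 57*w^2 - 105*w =b^2*(7 - w) + b*(-5*w^2 + 38*w - 21) - 6*w^3 + 53*w^2 - 67*w - 70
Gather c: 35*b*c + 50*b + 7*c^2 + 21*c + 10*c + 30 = 50*b + 7*c^2 + c*(35*b + 31) + 30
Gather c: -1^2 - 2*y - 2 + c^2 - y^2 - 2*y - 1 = c^2 - y^2 - 4*y - 4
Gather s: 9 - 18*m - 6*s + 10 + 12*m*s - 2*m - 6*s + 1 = -20*m + s*(12*m - 12) + 20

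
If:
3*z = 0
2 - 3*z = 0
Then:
No Solution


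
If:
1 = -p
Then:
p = -1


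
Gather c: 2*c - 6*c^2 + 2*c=-6*c^2 + 4*c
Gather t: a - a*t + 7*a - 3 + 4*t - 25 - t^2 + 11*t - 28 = 8*a - t^2 + t*(15 - a) - 56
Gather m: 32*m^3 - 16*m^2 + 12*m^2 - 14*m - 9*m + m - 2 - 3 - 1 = 32*m^3 - 4*m^2 - 22*m - 6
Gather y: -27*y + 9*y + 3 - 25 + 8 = -18*y - 14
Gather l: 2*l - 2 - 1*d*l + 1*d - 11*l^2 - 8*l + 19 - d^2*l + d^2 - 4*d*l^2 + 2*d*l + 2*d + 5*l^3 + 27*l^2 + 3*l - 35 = d^2 + 3*d + 5*l^3 + l^2*(16 - 4*d) + l*(-d^2 + d - 3) - 18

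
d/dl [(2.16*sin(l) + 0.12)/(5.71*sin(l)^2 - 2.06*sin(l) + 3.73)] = (-12.3336*sin(l)^2 - 1.3704*sin(l) + 8.304)*cos(l)/(32.6041*sin(l)^4 - 23.5252*sin(l)^3 + 46.8402*sin(l)^2 - 15.3676*sin(l) + 13.9129)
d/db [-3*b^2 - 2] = -6*b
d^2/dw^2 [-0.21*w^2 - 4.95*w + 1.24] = -0.420000000000000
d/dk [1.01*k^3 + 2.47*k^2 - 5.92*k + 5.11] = 3.03*k^2 + 4.94*k - 5.92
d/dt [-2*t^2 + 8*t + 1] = 8 - 4*t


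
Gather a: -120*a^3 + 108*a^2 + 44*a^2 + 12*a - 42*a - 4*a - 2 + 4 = -120*a^3 + 152*a^2 - 34*a + 2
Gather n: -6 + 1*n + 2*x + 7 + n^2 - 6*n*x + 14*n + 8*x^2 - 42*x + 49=n^2 + n*(15 - 6*x) + 8*x^2 - 40*x + 50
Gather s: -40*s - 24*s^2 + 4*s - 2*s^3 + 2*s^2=-2*s^3 - 22*s^2 - 36*s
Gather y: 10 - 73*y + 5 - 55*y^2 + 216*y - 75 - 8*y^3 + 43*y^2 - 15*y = -8*y^3 - 12*y^2 + 128*y - 60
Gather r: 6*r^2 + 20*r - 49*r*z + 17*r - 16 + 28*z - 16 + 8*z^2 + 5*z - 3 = 6*r^2 + r*(37 - 49*z) + 8*z^2 + 33*z - 35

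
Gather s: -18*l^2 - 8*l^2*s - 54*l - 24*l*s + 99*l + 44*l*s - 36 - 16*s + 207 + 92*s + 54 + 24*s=-18*l^2 + 45*l + s*(-8*l^2 + 20*l + 100) + 225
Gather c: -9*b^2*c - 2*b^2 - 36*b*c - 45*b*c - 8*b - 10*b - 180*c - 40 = -2*b^2 - 18*b + c*(-9*b^2 - 81*b - 180) - 40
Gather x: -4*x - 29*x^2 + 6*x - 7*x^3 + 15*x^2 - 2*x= -7*x^3 - 14*x^2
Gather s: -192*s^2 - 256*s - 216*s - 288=-192*s^2 - 472*s - 288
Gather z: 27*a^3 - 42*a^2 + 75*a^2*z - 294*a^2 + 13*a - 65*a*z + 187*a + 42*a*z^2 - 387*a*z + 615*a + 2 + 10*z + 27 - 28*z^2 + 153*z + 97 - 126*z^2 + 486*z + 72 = 27*a^3 - 336*a^2 + 815*a + z^2*(42*a - 154) + z*(75*a^2 - 452*a + 649) + 198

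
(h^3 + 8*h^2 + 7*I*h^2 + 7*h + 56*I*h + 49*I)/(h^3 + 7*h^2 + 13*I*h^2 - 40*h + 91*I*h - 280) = (h^2 + h*(1 + 7*I) + 7*I)/(h^2 + 13*I*h - 40)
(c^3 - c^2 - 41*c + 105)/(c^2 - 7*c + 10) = (c^2 + 4*c - 21)/(c - 2)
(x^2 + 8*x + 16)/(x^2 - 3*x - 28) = (x + 4)/(x - 7)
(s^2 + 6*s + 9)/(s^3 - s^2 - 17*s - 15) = (s + 3)/(s^2 - 4*s - 5)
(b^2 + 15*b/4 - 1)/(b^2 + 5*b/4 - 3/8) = 2*(b + 4)/(2*b + 3)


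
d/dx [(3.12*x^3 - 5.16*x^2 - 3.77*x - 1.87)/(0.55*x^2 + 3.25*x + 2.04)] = (1.716*x^4 + 20.28*x^3 + 4.3979*x^2 - 18.9958*x - 1.6133)/(0.3025*x^4 + 3.575*x^3 + 12.8065*x^2 + 13.26*x + 4.1616)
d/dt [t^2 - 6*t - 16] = 2*t - 6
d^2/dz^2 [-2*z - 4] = 0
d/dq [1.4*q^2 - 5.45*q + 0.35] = 2.8*q - 5.45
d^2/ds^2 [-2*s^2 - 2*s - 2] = -4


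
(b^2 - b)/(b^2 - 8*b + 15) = b*(b - 1)/(b^2 - 8*b + 15)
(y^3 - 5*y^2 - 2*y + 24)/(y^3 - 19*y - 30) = (y^2 - 7*y + 12)/(y^2 - 2*y - 15)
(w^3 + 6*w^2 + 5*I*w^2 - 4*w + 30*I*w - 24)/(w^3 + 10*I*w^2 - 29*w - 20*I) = (w + 6)/(w + 5*I)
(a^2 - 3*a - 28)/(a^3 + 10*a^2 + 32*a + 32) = (a - 7)/(a^2 + 6*a + 8)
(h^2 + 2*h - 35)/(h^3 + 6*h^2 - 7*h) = (h - 5)/(h*(h - 1))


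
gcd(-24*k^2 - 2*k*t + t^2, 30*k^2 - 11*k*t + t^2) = -6*k + t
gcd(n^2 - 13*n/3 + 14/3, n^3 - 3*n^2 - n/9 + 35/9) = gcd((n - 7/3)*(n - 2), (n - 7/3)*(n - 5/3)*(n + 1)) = n - 7/3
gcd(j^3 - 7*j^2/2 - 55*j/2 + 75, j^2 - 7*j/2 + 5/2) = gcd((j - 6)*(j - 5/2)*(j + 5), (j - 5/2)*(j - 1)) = j - 5/2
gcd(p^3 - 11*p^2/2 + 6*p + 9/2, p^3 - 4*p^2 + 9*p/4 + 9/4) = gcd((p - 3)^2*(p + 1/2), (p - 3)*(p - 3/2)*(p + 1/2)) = p^2 - 5*p/2 - 3/2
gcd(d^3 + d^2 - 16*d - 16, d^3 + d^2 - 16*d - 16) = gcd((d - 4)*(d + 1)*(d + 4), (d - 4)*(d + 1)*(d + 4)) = d^3 + d^2 - 16*d - 16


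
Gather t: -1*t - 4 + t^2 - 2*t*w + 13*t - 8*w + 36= t^2 + t*(12 - 2*w) - 8*w + 32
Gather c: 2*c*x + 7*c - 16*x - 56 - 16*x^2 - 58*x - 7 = c*(2*x + 7) - 16*x^2 - 74*x - 63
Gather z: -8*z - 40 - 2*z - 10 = -10*z - 50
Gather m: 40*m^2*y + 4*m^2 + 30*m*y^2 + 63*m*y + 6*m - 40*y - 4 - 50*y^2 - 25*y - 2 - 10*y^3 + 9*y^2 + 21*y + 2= m^2*(40*y + 4) + m*(30*y^2 + 63*y + 6) - 10*y^3 - 41*y^2 - 44*y - 4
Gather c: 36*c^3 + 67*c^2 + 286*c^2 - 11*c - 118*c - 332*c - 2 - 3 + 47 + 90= 36*c^3 + 353*c^2 - 461*c + 132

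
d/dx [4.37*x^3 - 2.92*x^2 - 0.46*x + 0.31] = 13.11*x^2 - 5.84*x - 0.46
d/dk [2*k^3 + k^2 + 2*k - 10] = 6*k^2 + 2*k + 2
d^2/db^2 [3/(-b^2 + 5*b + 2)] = 6*(-b^2 + 5*b + (2*b - 5)^2 + 2)/(-b^2 + 5*b + 2)^3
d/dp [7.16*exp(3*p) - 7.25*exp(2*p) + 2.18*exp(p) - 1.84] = (21.48*exp(2*p) - 14.5*exp(p) + 2.18)*exp(p)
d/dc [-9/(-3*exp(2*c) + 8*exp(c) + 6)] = (72 - 54*exp(c))*exp(c)/(-3*exp(2*c) + 8*exp(c) + 6)^2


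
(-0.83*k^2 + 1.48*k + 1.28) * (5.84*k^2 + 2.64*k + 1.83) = -4.8472*k^4 + 6.452*k^3 + 9.8635*k^2 + 6.0876*k + 2.3424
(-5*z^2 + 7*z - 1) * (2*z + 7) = -10*z^3 - 21*z^2 + 47*z - 7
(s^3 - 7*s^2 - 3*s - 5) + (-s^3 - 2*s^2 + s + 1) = -9*s^2 - 2*s - 4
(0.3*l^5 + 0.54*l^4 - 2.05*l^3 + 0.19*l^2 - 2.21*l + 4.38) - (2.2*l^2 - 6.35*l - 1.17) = 0.3*l^5 + 0.54*l^4 - 2.05*l^3 - 2.01*l^2 + 4.14*l + 5.55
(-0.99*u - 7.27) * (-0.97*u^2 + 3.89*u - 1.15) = 0.9603*u^3 + 3.2008*u^2 - 27.1418*u + 8.3605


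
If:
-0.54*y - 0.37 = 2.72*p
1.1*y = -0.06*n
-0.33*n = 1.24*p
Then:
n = 0.49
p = -0.13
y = -0.03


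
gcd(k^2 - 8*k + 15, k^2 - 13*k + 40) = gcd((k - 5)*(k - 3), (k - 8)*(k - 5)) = k - 5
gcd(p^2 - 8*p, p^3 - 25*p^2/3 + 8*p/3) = p^2 - 8*p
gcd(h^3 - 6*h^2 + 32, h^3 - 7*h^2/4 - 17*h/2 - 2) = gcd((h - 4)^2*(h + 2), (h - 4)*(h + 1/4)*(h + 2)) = h^2 - 2*h - 8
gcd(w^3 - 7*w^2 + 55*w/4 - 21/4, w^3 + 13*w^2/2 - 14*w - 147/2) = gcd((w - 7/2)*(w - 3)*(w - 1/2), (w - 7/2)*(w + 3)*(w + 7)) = w - 7/2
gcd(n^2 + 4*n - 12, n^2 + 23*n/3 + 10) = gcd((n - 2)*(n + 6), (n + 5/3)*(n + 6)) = n + 6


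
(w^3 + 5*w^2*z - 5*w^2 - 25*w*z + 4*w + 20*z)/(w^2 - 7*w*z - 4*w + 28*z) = (-w^2 - 5*w*z + w + 5*z)/(-w + 7*z)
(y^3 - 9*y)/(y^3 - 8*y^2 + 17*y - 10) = y*(y^2 - 9)/(y^3 - 8*y^2 + 17*y - 10)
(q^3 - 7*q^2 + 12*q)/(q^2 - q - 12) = q*(q - 3)/(q + 3)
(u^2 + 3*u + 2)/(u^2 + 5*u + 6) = (u + 1)/(u + 3)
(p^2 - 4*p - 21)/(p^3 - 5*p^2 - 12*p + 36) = (p - 7)/(p^2 - 8*p + 12)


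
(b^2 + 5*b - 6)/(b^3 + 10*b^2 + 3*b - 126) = (b - 1)/(b^2 + 4*b - 21)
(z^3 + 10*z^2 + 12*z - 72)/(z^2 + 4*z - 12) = z + 6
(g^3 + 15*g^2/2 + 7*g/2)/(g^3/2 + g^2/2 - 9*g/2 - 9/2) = g*(2*g^2 + 15*g + 7)/(g^3 + g^2 - 9*g - 9)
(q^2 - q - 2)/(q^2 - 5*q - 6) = (q - 2)/(q - 6)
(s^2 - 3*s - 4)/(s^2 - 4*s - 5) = (s - 4)/(s - 5)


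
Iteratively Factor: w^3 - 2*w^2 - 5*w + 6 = (w - 1)*(w^2 - w - 6) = (w - 1)*(w + 2)*(w - 3)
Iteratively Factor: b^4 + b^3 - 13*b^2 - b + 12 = (b - 3)*(b^3 + 4*b^2 - b - 4) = (b - 3)*(b + 1)*(b^2 + 3*b - 4) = (b - 3)*(b - 1)*(b + 1)*(b + 4)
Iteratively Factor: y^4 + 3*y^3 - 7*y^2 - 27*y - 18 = (y + 3)*(y^3 - 7*y - 6) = (y + 2)*(y + 3)*(y^2 - 2*y - 3) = (y - 3)*(y + 2)*(y + 3)*(y + 1)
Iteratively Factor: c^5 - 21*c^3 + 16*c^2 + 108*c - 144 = (c - 2)*(c^4 + 2*c^3 - 17*c^2 - 18*c + 72) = (c - 2)*(c + 3)*(c^3 - c^2 - 14*c + 24) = (c - 2)^2*(c + 3)*(c^2 + c - 12) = (c - 3)*(c - 2)^2*(c + 3)*(c + 4)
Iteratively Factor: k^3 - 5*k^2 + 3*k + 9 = (k - 3)*(k^2 - 2*k - 3) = (k - 3)^2*(k + 1)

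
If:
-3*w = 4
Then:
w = -4/3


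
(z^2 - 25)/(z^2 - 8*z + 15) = (z + 5)/(z - 3)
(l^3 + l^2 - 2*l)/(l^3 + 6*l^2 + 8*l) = (l - 1)/(l + 4)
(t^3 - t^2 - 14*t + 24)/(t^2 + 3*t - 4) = (t^2 - 5*t + 6)/(t - 1)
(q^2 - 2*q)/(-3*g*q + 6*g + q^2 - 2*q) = q/(-3*g + q)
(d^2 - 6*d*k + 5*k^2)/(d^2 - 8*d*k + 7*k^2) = (d - 5*k)/(d - 7*k)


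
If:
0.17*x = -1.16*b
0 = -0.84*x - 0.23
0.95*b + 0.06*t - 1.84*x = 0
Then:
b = 0.04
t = -9.03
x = -0.27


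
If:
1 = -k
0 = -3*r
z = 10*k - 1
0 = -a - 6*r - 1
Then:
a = -1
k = -1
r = 0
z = -11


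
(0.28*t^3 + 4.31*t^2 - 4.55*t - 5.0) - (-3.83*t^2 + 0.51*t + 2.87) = 0.28*t^3 + 8.14*t^2 - 5.06*t - 7.87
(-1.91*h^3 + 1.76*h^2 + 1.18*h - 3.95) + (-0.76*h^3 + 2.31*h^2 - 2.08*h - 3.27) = -2.67*h^3 + 4.07*h^2 - 0.9*h - 7.22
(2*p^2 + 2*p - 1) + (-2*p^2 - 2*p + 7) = 6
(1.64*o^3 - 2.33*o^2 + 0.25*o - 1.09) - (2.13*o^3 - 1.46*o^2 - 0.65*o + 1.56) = -0.49*o^3 - 0.87*o^2 + 0.9*o - 2.65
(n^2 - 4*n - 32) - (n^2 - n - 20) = -3*n - 12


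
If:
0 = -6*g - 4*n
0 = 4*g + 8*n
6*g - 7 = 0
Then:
No Solution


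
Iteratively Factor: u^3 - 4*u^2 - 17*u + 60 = (u - 5)*(u^2 + u - 12) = (u - 5)*(u + 4)*(u - 3)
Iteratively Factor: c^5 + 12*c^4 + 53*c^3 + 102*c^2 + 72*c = (c + 2)*(c^4 + 10*c^3 + 33*c^2 + 36*c) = (c + 2)*(c + 3)*(c^3 + 7*c^2 + 12*c) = (c + 2)*(c + 3)*(c + 4)*(c^2 + 3*c) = (c + 2)*(c + 3)^2*(c + 4)*(c)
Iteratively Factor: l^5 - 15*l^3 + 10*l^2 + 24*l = (l + 4)*(l^4 - 4*l^3 + l^2 + 6*l) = (l - 2)*(l + 4)*(l^3 - 2*l^2 - 3*l) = l*(l - 2)*(l + 4)*(l^2 - 2*l - 3) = l*(l - 3)*(l - 2)*(l + 4)*(l + 1)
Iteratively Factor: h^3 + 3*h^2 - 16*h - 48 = (h - 4)*(h^2 + 7*h + 12) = (h - 4)*(h + 4)*(h + 3)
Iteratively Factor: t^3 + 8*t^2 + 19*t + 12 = (t + 3)*(t^2 + 5*t + 4) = (t + 3)*(t + 4)*(t + 1)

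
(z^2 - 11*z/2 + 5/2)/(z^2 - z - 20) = (z - 1/2)/(z + 4)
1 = 1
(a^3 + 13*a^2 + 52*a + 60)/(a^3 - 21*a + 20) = (a^2 + 8*a + 12)/(a^2 - 5*a + 4)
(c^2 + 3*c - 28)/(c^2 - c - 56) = (c - 4)/(c - 8)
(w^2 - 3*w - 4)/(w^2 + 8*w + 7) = (w - 4)/(w + 7)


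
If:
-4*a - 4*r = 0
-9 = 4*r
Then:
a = 9/4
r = -9/4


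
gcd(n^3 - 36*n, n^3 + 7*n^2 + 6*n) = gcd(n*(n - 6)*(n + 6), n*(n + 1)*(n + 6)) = n^2 + 6*n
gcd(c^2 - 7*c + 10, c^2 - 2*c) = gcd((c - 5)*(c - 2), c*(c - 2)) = c - 2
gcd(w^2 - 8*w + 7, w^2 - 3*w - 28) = w - 7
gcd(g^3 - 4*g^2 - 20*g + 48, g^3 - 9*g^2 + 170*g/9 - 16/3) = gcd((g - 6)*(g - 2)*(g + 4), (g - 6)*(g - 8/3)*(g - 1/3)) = g - 6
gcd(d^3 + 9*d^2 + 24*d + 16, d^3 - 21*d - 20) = d^2 + 5*d + 4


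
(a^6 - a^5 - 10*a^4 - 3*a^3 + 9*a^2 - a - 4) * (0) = 0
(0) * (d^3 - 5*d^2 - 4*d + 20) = 0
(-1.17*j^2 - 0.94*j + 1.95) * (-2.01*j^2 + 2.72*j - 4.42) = 2.3517*j^4 - 1.293*j^3 - 1.3049*j^2 + 9.4588*j - 8.619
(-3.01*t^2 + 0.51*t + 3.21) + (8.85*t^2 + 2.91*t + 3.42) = 5.84*t^2 + 3.42*t + 6.63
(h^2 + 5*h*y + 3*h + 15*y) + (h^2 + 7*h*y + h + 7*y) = 2*h^2 + 12*h*y + 4*h + 22*y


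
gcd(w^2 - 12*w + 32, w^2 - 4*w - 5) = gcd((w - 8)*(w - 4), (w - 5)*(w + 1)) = 1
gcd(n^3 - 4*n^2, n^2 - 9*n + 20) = n - 4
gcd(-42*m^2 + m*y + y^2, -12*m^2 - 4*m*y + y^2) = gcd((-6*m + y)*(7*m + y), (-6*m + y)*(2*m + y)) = -6*m + y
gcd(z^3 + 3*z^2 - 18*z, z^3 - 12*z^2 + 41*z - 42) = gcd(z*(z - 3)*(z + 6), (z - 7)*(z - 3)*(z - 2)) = z - 3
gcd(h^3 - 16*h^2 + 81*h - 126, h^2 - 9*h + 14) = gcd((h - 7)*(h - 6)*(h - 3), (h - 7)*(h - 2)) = h - 7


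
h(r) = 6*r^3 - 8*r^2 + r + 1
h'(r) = 18*r^2 - 16*r + 1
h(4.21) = 311.13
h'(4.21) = 252.67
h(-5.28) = -1110.49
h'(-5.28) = 587.29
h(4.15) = 296.21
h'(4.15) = 244.60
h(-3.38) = -325.46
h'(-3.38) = 260.72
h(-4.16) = -573.55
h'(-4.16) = 379.06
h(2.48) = 45.79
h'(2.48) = 72.03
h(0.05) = 1.03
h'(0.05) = 0.24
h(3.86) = 230.74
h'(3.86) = 207.43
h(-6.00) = -1589.00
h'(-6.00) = 745.00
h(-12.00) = -11531.00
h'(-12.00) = 2785.00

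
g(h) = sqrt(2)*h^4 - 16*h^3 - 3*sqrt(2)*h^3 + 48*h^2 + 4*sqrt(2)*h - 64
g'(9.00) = 74.54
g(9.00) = -1603.32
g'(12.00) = 2187.88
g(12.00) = 1261.73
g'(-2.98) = -969.41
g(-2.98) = 992.62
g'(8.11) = -192.55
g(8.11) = -1540.88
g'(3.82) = -198.46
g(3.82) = -169.20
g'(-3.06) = -1018.82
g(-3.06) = 1072.14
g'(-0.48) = -55.04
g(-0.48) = -53.34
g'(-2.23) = -573.15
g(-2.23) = 421.54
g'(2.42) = -37.50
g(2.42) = -7.59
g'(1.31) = 39.92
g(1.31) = -15.56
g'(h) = 4*sqrt(2)*h^3 - 48*h^2 - 9*sqrt(2)*h^2 + 96*h + 4*sqrt(2)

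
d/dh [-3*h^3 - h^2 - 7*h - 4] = -9*h^2 - 2*h - 7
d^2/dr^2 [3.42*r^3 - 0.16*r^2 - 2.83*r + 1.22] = 20.52*r - 0.32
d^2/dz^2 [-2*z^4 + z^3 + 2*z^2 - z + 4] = -24*z^2 + 6*z + 4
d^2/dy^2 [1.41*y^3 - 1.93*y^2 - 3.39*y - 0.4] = 8.46*y - 3.86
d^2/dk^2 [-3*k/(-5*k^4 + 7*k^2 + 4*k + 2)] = 6*(-4*k*(-10*k^3 + 7*k + 2)^2 + (-20*k^3 - k*(30*k^2 - 7) + 14*k + 4)*(-5*k^4 + 7*k^2 + 4*k + 2))/(-5*k^4 + 7*k^2 + 4*k + 2)^3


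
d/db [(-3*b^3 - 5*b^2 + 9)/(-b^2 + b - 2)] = (b*(9*b + 10)*(b^2 - b + 2) - (2*b - 1)*(3*b^3 + 5*b^2 - 9))/(b^2 - b + 2)^2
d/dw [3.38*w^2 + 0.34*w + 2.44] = 6.76*w + 0.34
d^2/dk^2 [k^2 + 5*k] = 2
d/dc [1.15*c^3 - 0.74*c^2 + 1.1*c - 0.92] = 3.45*c^2 - 1.48*c + 1.1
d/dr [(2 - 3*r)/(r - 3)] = 7/(r - 3)^2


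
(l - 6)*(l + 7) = l^2 + l - 42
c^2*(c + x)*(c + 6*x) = c^4 + 7*c^3*x + 6*c^2*x^2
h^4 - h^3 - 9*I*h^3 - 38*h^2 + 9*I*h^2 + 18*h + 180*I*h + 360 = (h - 5)*(h + 4)*(h - 6*I)*(h - 3*I)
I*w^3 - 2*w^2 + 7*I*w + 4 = (w - I)*(w + 4*I)*(I*w + 1)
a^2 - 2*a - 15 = (a - 5)*(a + 3)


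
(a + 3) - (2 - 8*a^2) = 8*a^2 + a + 1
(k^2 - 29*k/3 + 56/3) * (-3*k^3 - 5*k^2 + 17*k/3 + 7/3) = -3*k^5 + 24*k^4 - 2*k^3 - 1312*k^2/9 + 749*k/9 + 392/9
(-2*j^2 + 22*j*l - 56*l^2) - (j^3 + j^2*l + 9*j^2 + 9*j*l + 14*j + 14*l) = -j^3 - j^2*l - 11*j^2 + 13*j*l - 14*j - 56*l^2 - 14*l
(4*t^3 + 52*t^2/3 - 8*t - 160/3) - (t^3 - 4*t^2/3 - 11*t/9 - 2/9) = 3*t^3 + 56*t^2/3 - 61*t/9 - 478/9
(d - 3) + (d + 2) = 2*d - 1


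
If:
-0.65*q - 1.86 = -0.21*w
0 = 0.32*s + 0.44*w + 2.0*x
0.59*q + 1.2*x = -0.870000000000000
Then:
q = -2.03389830508475*x - 1.47457627118644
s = 2.40617433414044*x - 5.90284503631961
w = 4.29297820823245 - 6.2953995157385*x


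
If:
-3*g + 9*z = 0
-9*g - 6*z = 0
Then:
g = 0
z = 0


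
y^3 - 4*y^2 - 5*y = y*(y - 5)*(y + 1)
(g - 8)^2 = g^2 - 16*g + 64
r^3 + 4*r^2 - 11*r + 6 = (r - 1)^2*(r + 6)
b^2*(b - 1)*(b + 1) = b^4 - b^2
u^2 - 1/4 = (u - 1/2)*(u + 1/2)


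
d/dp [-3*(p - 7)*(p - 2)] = 27 - 6*p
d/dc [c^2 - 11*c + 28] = 2*c - 11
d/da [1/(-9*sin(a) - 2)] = 9*cos(a)/(9*sin(a) + 2)^2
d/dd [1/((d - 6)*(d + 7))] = (-2*d - 1)/(d^4 + 2*d^3 - 83*d^2 - 84*d + 1764)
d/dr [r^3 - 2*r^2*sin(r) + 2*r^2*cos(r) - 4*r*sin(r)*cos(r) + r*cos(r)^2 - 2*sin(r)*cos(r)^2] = -2*sqrt(2)*r^2*sin(r + pi/4) + 3*r^2 - r*sin(2*r) - 4*r*cos(2*r) + 4*sqrt(2)*r*cos(r + pi/4) - 2*sin(2*r) - cos(r)/2 + cos(2*r)/2 - 3*cos(3*r)/2 + 1/2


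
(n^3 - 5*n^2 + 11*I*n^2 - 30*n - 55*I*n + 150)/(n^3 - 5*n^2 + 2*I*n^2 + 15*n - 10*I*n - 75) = (n + 6*I)/(n - 3*I)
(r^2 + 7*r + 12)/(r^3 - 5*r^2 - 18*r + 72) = (r + 3)/(r^2 - 9*r + 18)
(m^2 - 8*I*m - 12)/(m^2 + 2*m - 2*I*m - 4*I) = (m - 6*I)/(m + 2)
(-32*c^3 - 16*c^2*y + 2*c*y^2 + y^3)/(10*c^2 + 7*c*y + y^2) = (-16*c^2 + y^2)/(5*c + y)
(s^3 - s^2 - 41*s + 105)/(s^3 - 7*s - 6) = (s^2 + 2*s - 35)/(s^2 + 3*s + 2)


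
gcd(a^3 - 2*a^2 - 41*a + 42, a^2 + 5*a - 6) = a^2 + 5*a - 6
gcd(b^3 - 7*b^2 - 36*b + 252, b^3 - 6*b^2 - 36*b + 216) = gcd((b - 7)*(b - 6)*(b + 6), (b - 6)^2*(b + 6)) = b^2 - 36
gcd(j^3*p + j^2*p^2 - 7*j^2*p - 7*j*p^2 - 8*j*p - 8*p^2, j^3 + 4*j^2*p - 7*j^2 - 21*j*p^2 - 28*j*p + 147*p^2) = 1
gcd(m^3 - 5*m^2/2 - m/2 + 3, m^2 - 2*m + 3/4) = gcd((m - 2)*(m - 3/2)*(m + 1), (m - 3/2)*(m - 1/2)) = m - 3/2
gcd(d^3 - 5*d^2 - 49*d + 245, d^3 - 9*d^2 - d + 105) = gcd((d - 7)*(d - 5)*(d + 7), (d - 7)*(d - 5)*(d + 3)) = d^2 - 12*d + 35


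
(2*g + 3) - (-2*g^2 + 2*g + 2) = 2*g^2 + 1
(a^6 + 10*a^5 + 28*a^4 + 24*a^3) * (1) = a^6 + 10*a^5 + 28*a^4 + 24*a^3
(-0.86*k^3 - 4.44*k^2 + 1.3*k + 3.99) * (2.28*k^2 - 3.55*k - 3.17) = -1.9608*k^5 - 7.0702*k^4 + 21.4522*k^3 + 18.557*k^2 - 18.2855*k - 12.6483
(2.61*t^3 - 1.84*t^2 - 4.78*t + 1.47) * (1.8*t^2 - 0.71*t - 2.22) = 4.698*t^5 - 5.1651*t^4 - 13.0918*t^3 + 10.1246*t^2 + 9.5679*t - 3.2634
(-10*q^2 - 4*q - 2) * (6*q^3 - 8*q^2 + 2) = -60*q^5 + 56*q^4 + 20*q^3 - 4*q^2 - 8*q - 4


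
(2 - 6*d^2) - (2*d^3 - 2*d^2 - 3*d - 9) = -2*d^3 - 4*d^2 + 3*d + 11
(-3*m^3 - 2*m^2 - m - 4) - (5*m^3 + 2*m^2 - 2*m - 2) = -8*m^3 - 4*m^2 + m - 2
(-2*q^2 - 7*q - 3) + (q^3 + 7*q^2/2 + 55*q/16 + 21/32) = q^3 + 3*q^2/2 - 57*q/16 - 75/32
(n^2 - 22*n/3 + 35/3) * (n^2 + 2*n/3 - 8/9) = n^4 - 20*n^3/3 + 53*n^2/9 + 386*n/27 - 280/27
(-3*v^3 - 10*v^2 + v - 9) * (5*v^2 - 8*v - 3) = -15*v^5 - 26*v^4 + 94*v^3 - 23*v^2 + 69*v + 27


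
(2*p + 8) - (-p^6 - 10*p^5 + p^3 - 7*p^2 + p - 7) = p^6 + 10*p^5 - p^3 + 7*p^2 + p + 15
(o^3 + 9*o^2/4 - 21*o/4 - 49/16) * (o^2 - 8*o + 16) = o^5 - 23*o^4/4 - 29*o^3/4 + 1199*o^2/16 - 119*o/2 - 49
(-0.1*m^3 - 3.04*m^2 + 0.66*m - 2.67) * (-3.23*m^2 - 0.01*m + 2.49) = 0.323*m^5 + 9.8202*m^4 - 2.3504*m^3 + 1.0479*m^2 + 1.6701*m - 6.6483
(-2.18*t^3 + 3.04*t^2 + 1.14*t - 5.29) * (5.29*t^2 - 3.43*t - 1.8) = -11.5322*t^5 + 23.559*t^4 - 0.472600000000002*t^3 - 37.3663*t^2 + 16.0927*t + 9.522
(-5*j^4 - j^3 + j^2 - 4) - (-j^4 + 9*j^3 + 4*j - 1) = -4*j^4 - 10*j^3 + j^2 - 4*j - 3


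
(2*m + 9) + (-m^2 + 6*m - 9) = -m^2 + 8*m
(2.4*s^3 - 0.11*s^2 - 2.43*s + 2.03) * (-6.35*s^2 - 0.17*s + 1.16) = -15.24*s^5 + 0.2905*s^4 + 18.2332*s^3 - 12.605*s^2 - 3.1639*s + 2.3548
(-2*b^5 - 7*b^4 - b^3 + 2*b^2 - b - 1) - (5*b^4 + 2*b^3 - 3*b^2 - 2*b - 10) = -2*b^5 - 12*b^4 - 3*b^3 + 5*b^2 + b + 9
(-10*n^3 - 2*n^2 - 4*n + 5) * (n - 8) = -10*n^4 + 78*n^3 + 12*n^2 + 37*n - 40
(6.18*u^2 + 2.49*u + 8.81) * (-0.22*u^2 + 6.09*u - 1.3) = -1.3596*u^4 + 37.0884*u^3 + 5.1919*u^2 + 50.4159*u - 11.453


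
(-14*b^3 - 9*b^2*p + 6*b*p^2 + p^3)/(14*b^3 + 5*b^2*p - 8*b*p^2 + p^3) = (7*b + p)/(-7*b + p)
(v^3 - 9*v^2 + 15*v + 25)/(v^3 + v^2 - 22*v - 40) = (v^2 - 4*v - 5)/(v^2 + 6*v + 8)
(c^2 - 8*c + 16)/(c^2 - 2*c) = (c^2 - 8*c + 16)/(c*(c - 2))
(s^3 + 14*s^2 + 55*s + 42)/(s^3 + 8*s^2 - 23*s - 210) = (s + 1)/(s - 5)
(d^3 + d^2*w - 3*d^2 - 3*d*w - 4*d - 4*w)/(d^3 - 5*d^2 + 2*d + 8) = (d + w)/(d - 2)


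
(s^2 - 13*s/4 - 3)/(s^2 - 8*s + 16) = (s + 3/4)/(s - 4)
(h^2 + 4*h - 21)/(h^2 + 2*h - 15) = (h + 7)/(h + 5)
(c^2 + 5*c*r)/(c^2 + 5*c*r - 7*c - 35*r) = c/(c - 7)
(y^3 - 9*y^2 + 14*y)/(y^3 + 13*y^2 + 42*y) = (y^2 - 9*y + 14)/(y^2 + 13*y + 42)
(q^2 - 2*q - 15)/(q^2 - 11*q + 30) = (q + 3)/(q - 6)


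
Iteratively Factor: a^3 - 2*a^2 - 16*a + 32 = (a - 4)*(a^2 + 2*a - 8) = (a - 4)*(a + 4)*(a - 2)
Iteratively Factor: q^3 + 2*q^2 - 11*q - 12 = (q - 3)*(q^2 + 5*q + 4) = (q - 3)*(q + 4)*(q + 1)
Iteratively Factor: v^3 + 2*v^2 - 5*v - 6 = (v + 1)*(v^2 + v - 6) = (v - 2)*(v + 1)*(v + 3)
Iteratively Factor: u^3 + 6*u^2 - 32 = (u + 4)*(u^2 + 2*u - 8) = (u + 4)^2*(u - 2)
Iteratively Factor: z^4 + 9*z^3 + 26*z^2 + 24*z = (z + 3)*(z^3 + 6*z^2 + 8*z) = z*(z + 3)*(z^2 + 6*z + 8) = z*(z + 2)*(z + 3)*(z + 4)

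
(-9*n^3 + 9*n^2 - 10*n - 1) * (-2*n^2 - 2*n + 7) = 18*n^5 - 61*n^3 + 85*n^2 - 68*n - 7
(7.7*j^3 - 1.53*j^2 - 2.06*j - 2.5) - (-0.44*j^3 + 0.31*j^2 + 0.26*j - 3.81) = 8.14*j^3 - 1.84*j^2 - 2.32*j + 1.31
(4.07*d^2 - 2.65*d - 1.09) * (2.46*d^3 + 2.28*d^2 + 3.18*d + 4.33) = 10.0122*d^5 + 2.7606*d^4 + 4.2192*d^3 + 6.7109*d^2 - 14.9407*d - 4.7197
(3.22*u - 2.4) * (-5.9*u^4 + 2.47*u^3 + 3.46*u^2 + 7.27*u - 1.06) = -18.998*u^5 + 22.1134*u^4 + 5.2132*u^3 + 15.1054*u^2 - 20.8612*u + 2.544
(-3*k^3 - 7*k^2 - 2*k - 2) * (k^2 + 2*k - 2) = -3*k^5 - 13*k^4 - 10*k^3 + 8*k^2 + 4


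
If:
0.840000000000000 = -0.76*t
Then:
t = -1.11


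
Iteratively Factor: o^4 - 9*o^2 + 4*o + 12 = (o - 2)*(o^3 + 2*o^2 - 5*o - 6) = (o - 2)*(o + 1)*(o^2 + o - 6) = (o - 2)^2*(o + 1)*(o + 3)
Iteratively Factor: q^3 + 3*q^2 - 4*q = (q - 1)*(q^2 + 4*q) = (q - 1)*(q + 4)*(q)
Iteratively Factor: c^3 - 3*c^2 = (c)*(c^2 - 3*c) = c*(c - 3)*(c)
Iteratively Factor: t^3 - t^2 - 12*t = (t)*(t^2 - t - 12) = t*(t - 4)*(t + 3)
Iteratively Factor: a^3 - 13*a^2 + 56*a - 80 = (a - 4)*(a^2 - 9*a + 20) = (a - 4)^2*(a - 5)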